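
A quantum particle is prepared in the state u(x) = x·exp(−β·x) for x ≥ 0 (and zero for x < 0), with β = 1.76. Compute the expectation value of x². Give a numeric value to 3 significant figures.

0.968

⟨x²⟩ = ∫ x²·|u|² dx / ∫|u|² dx (integrals over the domain).
Every integrand reduces to terms xʲ·e^(−2βx) on [0, ∞); use ∫₀^∞ xʲ·e^(−2βx) dx = j!/(2β)^(j+1).
State is unnormalized: ∫|u|² dx = 0.045857, and ∫u*·x²·u dx = 0.044412, so ⟨x²⟩ = 0.044412 / 0.045857.
⟨x²⟩ = 0.96849.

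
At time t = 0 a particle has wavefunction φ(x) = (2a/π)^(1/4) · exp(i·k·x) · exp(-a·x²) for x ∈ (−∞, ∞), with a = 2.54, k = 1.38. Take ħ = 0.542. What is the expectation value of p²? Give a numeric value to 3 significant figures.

1.31

p² φ = −ħ² d²φ/dx²; ⟨p²⟩ = −ħ² ∫ φ*·φ'' dx.
Gaussian moments: ∫x^(2j)·e^(−2ax²) dx = (2j−1)!!/(4a)^j · √(π/(2a)), odd powers integrate to 0; here √(π/(2a)) = 0.78640. Derivatives: φ′ = (ik − 2ax)·φ, φ″ = ((ik − 2ax)² − 2a)·φ; the odd-in-x pieces drop out.
⟨p²⟩ = 1.3056.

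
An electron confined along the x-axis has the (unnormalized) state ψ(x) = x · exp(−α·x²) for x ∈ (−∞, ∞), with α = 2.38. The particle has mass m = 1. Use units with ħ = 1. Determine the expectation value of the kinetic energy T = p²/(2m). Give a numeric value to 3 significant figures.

T = −(ħ²/2m) d²/dx², so ⟨T⟩ = −(ħ²/2m) ∫ ψ*·ψ'' dx / ∫|ψ|² dx; with m = 1.
Expand each integrand as polynomial × e^(−2αx²) and use ∫x^(2j)·e^(−2αx²) dx = (2j−1)!!/(4α)^j · √(π/(2α)), odd powers → 0; here √(π/(2α)) = 0.81240. Differentiate with the product rule, d/dx e^(−αx²) = −2αx·e^(−αx²).
State is unnormalized: ∫|ψ|² dx = 0.085336, and ∫ψ*·(−ħ²/2m · ψ'') dx = 0.30465, so ⟨T⟩ = 0.30465 / 0.085336.
⟨T⟩ = 3.5700.

3.57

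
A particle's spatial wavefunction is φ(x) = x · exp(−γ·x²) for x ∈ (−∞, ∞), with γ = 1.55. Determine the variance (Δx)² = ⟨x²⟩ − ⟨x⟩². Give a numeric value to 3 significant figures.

Compute ⟨x⟩ and ⟨x²⟩ separately, then (Δx)² = ⟨x²⟩ − ⟨x⟩².
Expand each integrand as polynomial × e^(−2γx²) and use ∫x^(2j)·e^(−2γx²) dx = (2j−1)!!/(4γ)^j · √(π/(2γ)), odd powers → 0; here √(π/(2γ)) = 1.0067.
Normalization: ∫|φ|² dx = 0.16237.
⟨x⟩ = 0.0000 and ⟨x²⟩ = 0.48387.
(Δx)² = 0.48387 − (0.0000)² = 0.48387.

0.484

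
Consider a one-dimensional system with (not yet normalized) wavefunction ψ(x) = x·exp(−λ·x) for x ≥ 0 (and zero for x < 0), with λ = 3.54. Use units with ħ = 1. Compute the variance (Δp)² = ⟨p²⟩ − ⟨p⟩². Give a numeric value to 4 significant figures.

12.53

Compute ⟨p⟩ and ⟨p²⟩ separately; (Δp)² = ⟨p²⟩ − ⟨p⟩².
Differentiate x·exp(−λ·x) with the product rule; every integrand then reduces to terms xʲ·e^(−2λx) on [0, ∞), with ∫₀^∞ xʲ·e^(−2λx) dx = j!/(2λ)^(j+1).
Normalization: ∫|ψ|² dx = 0.0056355.
⟨p⟩ = 0.0000 and ⟨p²⟩ = 12.532.
(Δp)² = 12.532 − (0.0000)² = 12.532.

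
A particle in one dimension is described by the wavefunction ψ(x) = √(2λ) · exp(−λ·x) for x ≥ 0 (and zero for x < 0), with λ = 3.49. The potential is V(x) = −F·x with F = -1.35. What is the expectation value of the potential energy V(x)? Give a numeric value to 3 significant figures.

0.193

⟨V⟩ = ∫ V(x)·|ψ|² dx.
Every integrand reduces to terms xʲ·e^(−2λx) on [0, ∞); use ∫₀^∞ xʲ·e^(−2λx) dx = j!/(2λ)^(j+1).
⟨V⟩ = 0.19341.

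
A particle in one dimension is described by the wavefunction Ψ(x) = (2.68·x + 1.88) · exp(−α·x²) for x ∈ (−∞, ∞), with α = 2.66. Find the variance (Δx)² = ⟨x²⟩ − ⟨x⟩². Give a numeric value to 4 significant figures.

Compute ⟨x⟩ and ⟨x²⟩ separately, then (Δx)² = ⟨x²⟩ − ⟨x⟩².
Expand each integrand as polynomial × e^(−2αx²) and use ∫x^(2j)·e^(−2αx²) dx = (2j−1)!!/(4α)^j · √(π/(2α)), odd powers → 0; here √(π/(2α)) = 0.76846.
Normalization: ∫|Ψ|² dx = 3.2348.
⟨x⟩ = 0.22499 and ⟨x²⟩ = 0.12413.
(Δx)² = 0.12413 − (0.22499)² = 0.073509.

0.07351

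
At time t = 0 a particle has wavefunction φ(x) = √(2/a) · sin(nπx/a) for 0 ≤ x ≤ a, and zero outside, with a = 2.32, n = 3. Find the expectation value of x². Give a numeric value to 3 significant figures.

1.76

⟨x²⟩ = ∫ x²·|φ|² dx (integrals over the domain).
With sin²θ = (1 − cos2θ)/2 on 0 ≤ x ≤ a: ∫sin²(nπx/a) dx = a/2, ∫x·sin²(nπx/a) dx = a²/4, ∫x²·sin²(nπx/a) dx = a³·(1/6 − 1/(4n²π²)); higher powers xᵏ the same way, integrating xᵏ·cos(2nπx/a) by parts.
⟨x²⟩ = 1.7638.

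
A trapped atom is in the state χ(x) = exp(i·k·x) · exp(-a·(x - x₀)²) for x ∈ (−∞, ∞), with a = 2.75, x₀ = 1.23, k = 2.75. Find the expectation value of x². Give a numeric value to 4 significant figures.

1.604

⟨x²⟩ = ∫ x²·|χ|² dx / ∫|χ|² dx (integrals over the domain).
Gaussian moments (u = x − x₀): ∫u^(2j)·e^(−2au²) du = (2j−1)!!/(4a)^j · √(π/(2a)), odd powers integrate to 0; here √(π/(2a)) = 0.75578.
State is unnormalized: ∫|χ|² dx = 0.75578, and ∫χ*·x²·χ dx = 1.2121, so ⟨x²⟩ = 1.2121 / 0.75578.
⟨x²⟩ = 1.6038.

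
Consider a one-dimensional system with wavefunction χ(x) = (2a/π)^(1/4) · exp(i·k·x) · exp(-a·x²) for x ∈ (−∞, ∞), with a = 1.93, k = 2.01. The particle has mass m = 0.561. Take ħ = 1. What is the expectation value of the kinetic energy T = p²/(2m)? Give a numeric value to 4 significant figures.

5.321

T = −(ħ²/2m) d²/dx², so ⟨T⟩ = −(ħ²/2m) ∫ χ*·χ'' dx; with m = 0.561.
Gaussian moments: ∫x^(2j)·e^(−2ax²) dx = (2j−1)!!/(4a)^j · √(π/(2a)), odd powers integrate to 0; here √(π/(2a)) = 0.90216. Derivatives: χ′ = (ik − 2ax)·χ, χ″ = ((ik − 2ax)² − 2a)·χ; the odd-in-x pieces drop out.
⟨T⟩ = 5.3209.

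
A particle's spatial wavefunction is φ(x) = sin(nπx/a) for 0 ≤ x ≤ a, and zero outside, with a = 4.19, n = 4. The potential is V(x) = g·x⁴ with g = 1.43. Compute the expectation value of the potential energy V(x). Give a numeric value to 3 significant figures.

85.4

⟨V⟩ = ∫ V(x)·|φ|² dx / ∫|φ|² dx.
With sin²θ = (1 − cos2θ)/2 on 0 ≤ x ≤ a: ∫sin²(nπx/a) dx = a/2, ∫x·sin²(nπx/a) dx = a²/4, ∫x²·sin²(nπx/a) dx = a³·(1/6 − 1/(4n²π²)); higher powers xᵏ the same way, integrating xᵏ·cos(2nπx/a) by parts.
State is unnormalized: ∫|φ|² dx = 2.0950, and ∫φ*·V(x)·φ dx = 178.88, so ⟨V⟩ = 178.88 / 2.0950.
⟨V⟩ = 85.385.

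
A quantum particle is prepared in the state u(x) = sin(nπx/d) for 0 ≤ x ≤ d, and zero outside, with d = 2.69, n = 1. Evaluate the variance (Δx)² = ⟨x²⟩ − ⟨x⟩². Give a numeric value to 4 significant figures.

Compute ⟨x⟩ and ⟨x²⟩ separately, then (Δx)² = ⟨x²⟩ − ⟨x⟩².
With sin²θ = (1 − cos2θ)/2 on 0 ≤ x ≤ d: ∫sin²(nπx/d) dx = d/2, ∫x·sin²(nπx/d) dx = d²/4, ∫x²·sin²(nπx/d) dx = d³·(1/6 − 1/(4n²π²)); higher powers xᵏ the same way, integrating xᵏ·cos(2nπx/d) by parts.
Normalization: ∫|u|² dx = 1.3450.
⟨x⟩ = 1.3450 and ⟨x²⟩ = 2.0454.
(Δx)² = 2.0454 − (1.3450)² = 0.23642.

0.2364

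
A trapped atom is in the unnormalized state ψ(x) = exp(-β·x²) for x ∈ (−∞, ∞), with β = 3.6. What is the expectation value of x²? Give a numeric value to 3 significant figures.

0.0694

⟨x²⟩ = ∫ x²·|ψ|² dx / ∫|ψ|² dx (integrals over the domain).
Gaussian moments: ∫x^(2j)·e^(−2βx²) dx = (2j−1)!!/(4β)^j · √(π/(2β)), odd powers integrate to 0; here √(π/(2β)) = 0.66055.
State is unnormalized: ∫|ψ|² dx = 0.66055, and ∫ψ*·x²·ψ dx = 0.045872, so ⟨x²⟩ = 0.045872 / 0.66055.
⟨x²⟩ = 0.069444.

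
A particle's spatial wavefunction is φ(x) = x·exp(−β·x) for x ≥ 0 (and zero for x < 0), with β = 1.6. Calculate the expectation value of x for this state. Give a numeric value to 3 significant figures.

0.938

⟨x⟩ = ∫ x·|φ|² dx / ∫|φ|² dx (integrals over the domain).
Every integrand reduces to terms xʲ·e^(−2βx) on [0, ∞); use ∫₀^∞ xʲ·e^(−2βx) dx = j!/(2β)^(j+1).
State is unnormalized: ∫|φ|² dx = 0.061035, and ∫φ*·x·φ dx = 0.057220, so ⟨x⟩ = 0.057220 / 0.061035.
⟨x⟩ = 0.93750.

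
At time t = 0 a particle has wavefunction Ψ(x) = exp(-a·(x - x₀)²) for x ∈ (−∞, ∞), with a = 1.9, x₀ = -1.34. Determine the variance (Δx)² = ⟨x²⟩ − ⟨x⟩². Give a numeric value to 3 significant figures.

0.132

Compute ⟨x⟩ and ⟨x²⟩ separately, then (Δx)² = ⟨x²⟩ − ⟨x⟩².
Gaussian moments (u = x − x₀): ∫u^(2j)·e^(−2au²) du = (2j−1)!!/(4a)^j · √(π/(2a)), odd powers integrate to 0; here √(π/(2a)) = 0.90925.
Normalization: ∫|Ψ|² dx = 0.90925.
⟨x⟩ = -1.3400 and ⟨x²⟩ = 1.9272.
(Δx)² = 1.9272 − (-1.3400)² = 0.13158.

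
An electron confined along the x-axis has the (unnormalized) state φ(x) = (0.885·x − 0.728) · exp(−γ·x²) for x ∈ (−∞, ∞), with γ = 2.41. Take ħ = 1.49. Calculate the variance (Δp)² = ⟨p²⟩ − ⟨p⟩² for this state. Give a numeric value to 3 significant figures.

6.77

Compute ⟨p⟩ and ⟨p²⟩ separately; (Δp)² = ⟨p²⟩ − ⟨p⟩².
Expand each integrand as polynomial × e^(−2γx²) and use ∫x^(2j)·e^(−2γx²) dx = (2j−1)!!/(4γ)^j · √(π/(2γ)), odd powers → 0; here √(π/(2γ)) = 0.80733. Differentiate with the product rule, d/dx e^(−γx²) = −2γx·e^(−γx²).
Normalization: ∫|φ|² dx = 0.49347.
⟨p⟩ = 0.0000 and ⟨p²⟩ = 6.7728.
(Δp)² = 6.7728 − (0.0000)² = 6.7728.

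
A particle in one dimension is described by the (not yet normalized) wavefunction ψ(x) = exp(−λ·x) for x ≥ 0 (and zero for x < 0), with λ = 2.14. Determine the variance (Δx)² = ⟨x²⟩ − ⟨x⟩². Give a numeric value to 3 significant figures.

Compute ⟨x⟩ and ⟨x²⟩ separately, then (Δx)² = ⟨x²⟩ − ⟨x⟩².
Every integrand reduces to terms xʲ·e^(−2λx) on [0, ∞); use ∫₀^∞ xʲ·e^(−2λx) dx = j!/(2λ)^(j+1).
Normalization: ∫|ψ|² dx = 0.23364.
⟨x⟩ = 0.23364 and ⟨x²⟩ = 0.10918.
(Δx)² = 0.10918 − (0.23364)² = 0.054590.

0.0546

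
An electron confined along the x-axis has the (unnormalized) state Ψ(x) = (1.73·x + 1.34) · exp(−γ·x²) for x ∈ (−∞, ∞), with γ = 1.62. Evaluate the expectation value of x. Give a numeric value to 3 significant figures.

0.317

⟨x⟩ = ∫ x·|Ψ|² dx / ∫|Ψ|² dx (integrals over the domain).
Expand each integrand as polynomial × e^(−2γx²) and use ∫x^(2j)·e^(−2γx²) dx = (2j−1)!!/(4γ)^j · √(π/(2γ)), odd powers → 0; here √(π/(2γ)) = 0.98470.
State is unnormalized: ∫|Ψ|² dx = 2.2229, and ∫Ψ*·x·Ψ dx = 0.70454, so ⟨x⟩ = 0.70454 / 2.2229.
⟨x⟩ = 0.31695.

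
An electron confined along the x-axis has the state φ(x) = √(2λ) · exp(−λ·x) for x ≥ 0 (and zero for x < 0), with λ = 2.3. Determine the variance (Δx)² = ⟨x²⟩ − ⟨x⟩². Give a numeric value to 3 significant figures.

0.0473

Compute ⟨x⟩ and ⟨x²⟩ separately, then (Δx)² = ⟨x²⟩ − ⟨x⟩².
Every integrand reduces to terms xʲ·e^(−2λx) on [0, ∞); use ∫₀^∞ xʲ·e^(−2λx) dx = j!/(2λ)^(j+1).
⟨x⟩ = 0.21739 and ⟨x²⟩ = 0.094518.
(Δx)² = 0.094518 − (0.21739)² = 0.047259.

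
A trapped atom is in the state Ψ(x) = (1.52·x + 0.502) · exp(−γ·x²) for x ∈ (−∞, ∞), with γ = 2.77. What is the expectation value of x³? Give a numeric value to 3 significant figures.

0.0810

⟨x³⟩ = ∫ x³·|Ψ|² dx / ∫|Ψ|² dx (integrals over the domain).
Expand each integrand as polynomial × e^(−2γx²) and use ∫x^(2j)·e^(−2γx²) dx = (2j−1)!!/(4γ)^j · √(π/(2γ)), odd powers → 0; here √(π/(2γ)) = 0.75304.
State is unnormalized: ∫|Ψ|² dx = 0.34679, and ∫Ψ*·x³·Ψ dx = 0.028083, so ⟨x³⟩ = 0.028083 / 0.34679.
⟨x³⟩ = 0.080978.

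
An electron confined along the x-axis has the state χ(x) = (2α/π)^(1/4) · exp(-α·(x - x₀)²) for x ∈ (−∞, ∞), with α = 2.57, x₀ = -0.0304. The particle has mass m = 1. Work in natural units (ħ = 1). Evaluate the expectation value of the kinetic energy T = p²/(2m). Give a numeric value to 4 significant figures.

T = −(ħ²/2m) d²/dx², so ⟨T⟩ = −(ħ²/2m) ∫ χ*·χ'' dx; with m = 1.
Gaussian moments (u = x − x₀): ∫u^(2j)·e^(−2αu²) du = (2j−1)!!/(4α)^j · √(π/(2α)), odd powers integrate to 0; here √(π/(2α)) = 0.78180. Derivatives: d/dx e^(−αu²) = −2αu·e^(−αu²), d²/dx² e^(−αu²) = (4α²u² − 2α)·e^(−αu²).
⟨T⟩ = 1.2850.

1.285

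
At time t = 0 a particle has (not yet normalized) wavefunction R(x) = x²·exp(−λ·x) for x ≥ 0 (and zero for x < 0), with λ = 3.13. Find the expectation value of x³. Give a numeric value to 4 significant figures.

0.8560

⟨x³⟩ = ∫ x³·|R|² dx / ∫|R|² dx (integrals over the domain).
Every integrand reduces to terms xʲ·e^(−2λx) on [0, ∞); use ∫₀^∞ xʲ·e^(−2λx) dx = j!/(2λ)^(j+1).
State is unnormalized: ∫|R|² dx = 0.0024965, and ∫R*·x³·R dx = 0.0021372, so ⟨x³⟩ = 0.0021372 / 0.0024965.
⟨x³⟩ = 0.85604.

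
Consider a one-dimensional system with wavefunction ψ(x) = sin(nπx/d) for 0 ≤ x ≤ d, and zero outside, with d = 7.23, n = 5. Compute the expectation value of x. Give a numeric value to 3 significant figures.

⟨x⟩ = ∫ x·|ψ|² dx / ∫|ψ|² dx (integrals over the domain).
With sin²θ = (1 − cos2θ)/2 on 0 ≤ x ≤ d: ∫sin²(nπx/d) dx = d/2, ∫x·sin²(nπx/d) dx = d²/4, ∫x²·sin²(nπx/d) dx = d³·(1/6 − 1/(4n²π²)); higher powers xᵏ the same way, integrating xᵏ·cos(2nπx/d) by parts.
State is unnormalized: ∫|ψ|² dx = 3.6150, and ∫ψ*·x·ψ dx = 13.068, so ⟨x⟩ = 13.068 / 3.6150.
⟨x⟩ = 3.6150.

3.62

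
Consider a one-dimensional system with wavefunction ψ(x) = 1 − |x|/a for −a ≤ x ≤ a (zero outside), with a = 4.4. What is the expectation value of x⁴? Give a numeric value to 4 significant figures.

10.71

⟨x⁴⟩ = ∫ x⁴·|ψ|² dx / ∫|ψ|² dx (integrals over the domain).
ψ is even, so ∫ over [−a, a] = 2∫₀ᵃ with ψ = 1 − x/a there: ∫₀ᵃ (1 − x/a)² dx = a/3, ∫₀ᵃ x²(1 − x/a)² dx = a³/30, ∫₀ᵃ x⁴(1 − x/a)² dx = a⁵/105.
State is unnormalized: ∫|ψ|² dx = 2.9333, and ∫ψ*·x⁴·ψ dx = 31.413, so ⟨x⁴⟩ = 31.413 / 2.9333.
⟨x⁴⟩ = 10.709.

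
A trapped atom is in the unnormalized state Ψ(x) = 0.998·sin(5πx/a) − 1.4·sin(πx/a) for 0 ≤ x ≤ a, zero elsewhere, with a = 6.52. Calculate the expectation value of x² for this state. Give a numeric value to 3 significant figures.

12.4

⟨x²⟩ = ∫ x²·|Ψ|² dx / ∫|Ψ|² dx (integrals over the domain).
On 0 ≤ x ≤ a (j ≠ l): ∫sin²(jπx/a) dx = a/2, ∫sin(jπx/a)·sin(lπx/a) dx = 0; diagonal moments ∫x·sin²(jπx/a) dx = a²/4, ∫x²·sin²(jπx/a) dx = a³·(1/6 − 1/(4j²π²)); cross terms ∫x·sin(jπx/a)·sin(lπx/a) dx = 0 for j + l even and −4jla²/(π²(j² − l²)²) for j + l odd, ∫x²·sin(jπx/a)·sin(lπx/a) dx = (−1)^(j+l)·4jla³/(π²(j² − l²)²); higher powers the same way via product-to-sum and parts.
State is unnormalized: ∫|Ψ|² dx = 9.6366, and ∫Ψ*·x²·Ψ dx = 119.79, so ⟨x²⟩ = 119.79 / 9.6366.
⟨x²⟩ = 12.430.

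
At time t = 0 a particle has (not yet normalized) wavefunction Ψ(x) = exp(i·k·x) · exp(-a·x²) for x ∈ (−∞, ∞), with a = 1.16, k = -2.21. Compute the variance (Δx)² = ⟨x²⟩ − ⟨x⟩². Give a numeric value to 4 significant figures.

0.2155

Compute ⟨x⟩ and ⟨x²⟩ separately, then (Δx)² = ⟨x²⟩ − ⟨x⟩².
Gaussian moments: ∫x^(2j)·e^(−2ax²) dx = (2j−1)!!/(4a)^j · √(π/(2a)), odd powers integrate to 0; here √(π/(2a)) = 1.1637.
Normalization: ∫|Ψ|² dx = 1.1637.
⟨x⟩ = 0.0000 and ⟨x²⟩ = 0.21552.
(Δx)² = 0.21552 − (0.0000)² = 0.21552.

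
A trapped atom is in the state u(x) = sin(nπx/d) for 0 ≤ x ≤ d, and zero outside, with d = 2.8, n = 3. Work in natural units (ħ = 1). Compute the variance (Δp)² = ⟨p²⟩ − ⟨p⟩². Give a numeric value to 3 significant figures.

11.3

Compute ⟨p⟩ and ⟨p²⟩ separately; (Δp)² = ⟨p²⟩ − ⟨p⟩².
d/dx sin(nπx/d) = (nπ/d)·cos(nπx/d) and d²/dx² sin(nπx/d) = −(nπ/d)²·sin(nπx/d); on 0 ≤ x ≤ d, ∫sin²(nπx/d) dx = d/2 and ∫sin(nπx/d)·cos(nπx/d) dx = 0.
Normalization: ∫|u|² dx = 1.4000.
⟨p⟩ = 0.0000 and ⟨p²⟩ = 11.330.
(Δp)² = 11.330 − (0.0000)² = 11.330.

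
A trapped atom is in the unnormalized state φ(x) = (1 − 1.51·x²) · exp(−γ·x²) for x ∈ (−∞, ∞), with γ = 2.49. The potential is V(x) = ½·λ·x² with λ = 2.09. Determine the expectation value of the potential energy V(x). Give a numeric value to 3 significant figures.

⟨V⟩ = ∫ V(x)·|φ|² dx / ∫|φ|² dx.
Expand each integrand as polynomial × e^(−2γx²) and use ∫x^(2j)·e^(−2γx²) dx = (2j−1)!!/(4γ)^j · √(π/(2γ)), odd powers → 0; here √(π/(2γ)) = 0.79426.
State is unnormalized: ∫|φ|² dx = 0.60819, and ∫φ*·V(x)·φ dx = 0.036261, so ⟨V⟩ = 0.036261 / 0.60819.
⟨V⟩ = 0.059620.

0.0596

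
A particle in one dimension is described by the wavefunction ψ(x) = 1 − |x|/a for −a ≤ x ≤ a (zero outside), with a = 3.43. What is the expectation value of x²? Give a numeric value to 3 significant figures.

⟨x²⟩ = ∫ x²·|ψ|² dx / ∫|ψ|² dx (integrals over the domain).
ψ is even, so ∫ over [−a, a] = 2∫₀ᵃ with ψ = 1 − x/a there: ∫₀ᵃ (1 − x/a)² dx = a/3, ∫₀ᵃ x²(1 − x/a)² dx = a³/30, ∫₀ᵃ x⁴(1 − x/a)² dx = a⁵/105.
State is unnormalized: ∫|ψ|² dx = 2.2867, and ∫ψ*·x²·ψ dx = 2.6902, so ⟨x²⟩ = 2.6902 / 2.2867.
⟨x²⟩ = 1.1765.

1.18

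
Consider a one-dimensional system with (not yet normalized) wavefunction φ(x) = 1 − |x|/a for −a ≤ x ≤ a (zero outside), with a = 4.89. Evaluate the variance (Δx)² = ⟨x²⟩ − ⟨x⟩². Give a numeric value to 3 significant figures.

2.39

Compute ⟨x⟩ and ⟨x²⟩ separately, then (Δx)² = ⟨x²⟩ − ⟨x⟩².
φ is even, so ∫ over [−a, a] = 2∫₀ᵃ with φ = 1 − x/a there: ∫₀ᵃ (1 − x/a)² dx = a/3, ∫₀ᵃ x²(1 − x/a)² dx = a³/30, ∫₀ᵃ x⁴(1 − x/a)² dx = a⁵/105.
Normalization: ∫|φ|² dx = 3.2600.
⟨x⟩ = 0.0000 and ⟨x²⟩ = 2.3912.
(Δx)² = 2.3912 − (0.0000)² = 2.3912.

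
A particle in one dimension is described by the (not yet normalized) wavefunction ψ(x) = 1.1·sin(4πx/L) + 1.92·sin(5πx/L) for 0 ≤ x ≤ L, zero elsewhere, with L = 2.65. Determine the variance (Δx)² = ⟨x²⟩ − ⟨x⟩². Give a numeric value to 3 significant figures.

0.360

Compute ⟨x⟩ and ⟨x²⟩ separately, then (Δx)² = ⟨x²⟩ − ⟨x⟩².
On 0 ≤ x ≤ L (j ≠ l): ∫sin²(jπx/L) dx = L/2, ∫sin(jπx/L)·sin(lπx/L) dx = 0; diagonal moments ∫x·sin²(jπx/L) dx = L²/4, ∫x²·sin²(jπx/L) dx = L³·(1/6 − 1/(4j²π²)); cross terms ∫x·sin(jπx/L)·sin(lπx/L) dx = 0 for j + l even and −4jlL²/(π²(j² − l²)²) for j + l odd, ∫x²·sin(jπx/L)·sin(lπx/L) dx = (−1)^(j+l)·4jlL³/(π²(j² − l²)²); higher powers the same way via product-to-sum and parts.
Normalization: ∫|ψ|² dx = 6.4877.
⟨x⟩ = 0.86746 and ⟨x²⟩ = 1.1121.
(Δx)² = 1.1121 − (0.86746)² = 0.35966.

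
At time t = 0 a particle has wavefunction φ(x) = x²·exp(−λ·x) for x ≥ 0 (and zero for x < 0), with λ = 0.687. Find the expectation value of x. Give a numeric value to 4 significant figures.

⟨x⟩ = ∫ x·|φ|² dx / ∫|φ|² dx (integrals over the domain).
Every integrand reduces to terms xʲ·e^(−2λx) on [0, ∞); use ∫₀^∞ xʲ·e^(−2λx) dx = j!/(2λ)^(j+1).
State is unnormalized: ∫|φ|² dx = 4.9009, and ∫φ*·x·φ dx = 17.834, so ⟨x⟩ = 17.834 / 4.9009.
⟨x⟩ = 3.6390.

3.639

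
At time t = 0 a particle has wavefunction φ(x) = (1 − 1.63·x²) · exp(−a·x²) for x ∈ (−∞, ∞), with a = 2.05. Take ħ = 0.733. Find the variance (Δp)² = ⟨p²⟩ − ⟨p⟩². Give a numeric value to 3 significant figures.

Compute ⟨p⟩ and ⟨p²⟩ separately; (Δp)² = ⟨p²⟩ − ⟨p⟩².
Expand each integrand as polynomial × e^(−2ax²) and use ∫x^(2j)·e^(−2ax²) dx = (2j−1)!!/(4a)^j · √(π/(2a)), odd powers → 0; here √(π/(2a)) = 0.87535. Differentiate with the product rule, d/dx e^(−ax²) = −2ax·e^(−ax²).
Normalization: ∫|φ|² dx = 0.63111.
⟨p⟩ = 0.0000 and ⟨p²⟩ = 2.5576.
(Δp)² = 2.5576 − (0.0000)² = 2.5576.

2.56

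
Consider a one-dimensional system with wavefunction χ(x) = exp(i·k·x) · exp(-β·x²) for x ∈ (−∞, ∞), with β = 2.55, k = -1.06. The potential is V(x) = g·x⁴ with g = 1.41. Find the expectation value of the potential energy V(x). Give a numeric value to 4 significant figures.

⟨V⟩ = ∫ V(x)·|χ|² dx / ∫|χ|² dx.
Gaussian moments: ∫x^(2j)·e^(−2βx²) dx = (2j−1)!!/(4β)^j · √(π/(2β)), odd powers integrate to 0; here √(π/(2β)) = 0.78486.
State is unnormalized: ∫|χ|² dx = 0.78486, and ∫χ*·V(x)·χ dx = 0.031910, so ⟨V⟩ = 0.031910 / 0.78486.
⟨V⟩ = 0.040657.

0.04066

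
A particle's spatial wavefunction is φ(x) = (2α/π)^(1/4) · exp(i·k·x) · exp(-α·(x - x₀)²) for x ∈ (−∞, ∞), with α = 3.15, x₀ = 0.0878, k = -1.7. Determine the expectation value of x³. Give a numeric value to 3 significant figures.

⟨x³⟩ = ∫ x³·|φ|² dx (integrals over the domain).
Gaussian moments (u = x − x₀): ∫u^(2j)·e^(−2αu²) du = (2j−1)!!/(4α)^j · √(π/(2α)), odd powers integrate to 0; here √(π/(2α)) = 0.70616.
⟨x³⟩ = 0.021582.

0.0216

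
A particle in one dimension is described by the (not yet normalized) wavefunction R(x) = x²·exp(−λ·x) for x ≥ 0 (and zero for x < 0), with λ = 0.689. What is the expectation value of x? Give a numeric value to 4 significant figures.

3.628

⟨x⟩ = ∫ x·|R|² dx / ∫|R|² dx (integrals over the domain).
Every integrand reduces to terms xʲ·e^(−2λx) on [0, ∞); use ∫₀^∞ xʲ·e^(−2λx) dx = j!/(2λ)^(j+1).
State is unnormalized: ∫|R|² dx = 4.8302, and ∫R*·x·R dx = 17.526, so ⟨x⟩ = 17.526 / 4.8302.
⟨x⟩ = 3.6284.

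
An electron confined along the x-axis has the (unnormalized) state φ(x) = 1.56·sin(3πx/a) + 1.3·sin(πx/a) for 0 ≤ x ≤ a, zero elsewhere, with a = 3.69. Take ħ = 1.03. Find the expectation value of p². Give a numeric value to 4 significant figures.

p² φ = −ħ² d²φ/dx²; ⟨p²⟩ = −ħ² ∫ φ*·φ'' dx / ∫|φ|² dx.
d²/dx² sin(jπx/a) = −(jπ/a)²·sin(jπx/a); on 0 ≤ x ≤ a, ∫sin²(jπx/a) dx = a/2 and ∫sin(jπx/a)·sin(lπx/a) dx = 0 for j ≠ l, so only diagonal terms survive in ∫|φ|² and ∫φ·φ″; ∫φ·φ′ dx = [φ²/2] between the walls = 0.
State is unnormalized: ∫|φ|² dx = 7.6080, and ∫φ*·(−ħ² φ'') dx = 33.473, so ⟨p²⟩ = 33.473 / 7.6080.
⟨p²⟩ = 4.3996.

4.400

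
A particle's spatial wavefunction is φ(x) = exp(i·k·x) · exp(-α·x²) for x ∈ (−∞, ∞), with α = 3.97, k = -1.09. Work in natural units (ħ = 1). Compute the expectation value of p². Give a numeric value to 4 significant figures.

5.158

p² φ = −ħ² d²φ/dx²; ⟨p²⟩ = −ħ² ∫ φ*·φ'' dx / ∫|φ|² dx.
Gaussian moments: ∫x^(2j)·e^(−2αx²) dx = (2j−1)!!/(4α)^j · √(π/(2α)), odd powers integrate to 0; here √(π/(2α)) = 0.62902. Derivatives: φ′ = (ik − 2αx)·φ, φ″ = ((ik − 2αx)² − 2α)·φ; the odd-in-x pieces drop out.
State is unnormalized: ∫|φ|² dx = 0.62902, and ∫φ*·(−ħ² φ'') dx = 3.2445, so ⟨p²⟩ = 3.2445 / 0.62902.
⟨p²⟩ = 5.1581.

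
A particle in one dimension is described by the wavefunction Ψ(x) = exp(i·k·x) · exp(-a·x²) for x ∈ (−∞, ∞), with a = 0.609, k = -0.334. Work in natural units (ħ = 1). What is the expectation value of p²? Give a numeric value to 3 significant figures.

0.721

p² Ψ = −ħ² d²Ψ/dx²; ⟨p²⟩ = −ħ² ∫ Ψ*·Ψ'' dx / ∫|Ψ|² dx.
Gaussian moments: ∫x^(2j)·e^(−2ax²) dx = (2j−1)!!/(4a)^j · √(π/(2a)), odd powers integrate to 0; here √(π/(2a)) = 1.6060. Derivatives: Ψ′ = (ik − 2ax)·Ψ, Ψ″ = ((ik − 2ax)² − 2a)·Ψ; the odd-in-x pieces drop out.
State is unnormalized: ∫|Ψ|² dx = 1.6060, and ∫Ψ*·(−ħ² Ψ'') dx = 1.1572, so ⟨p²⟩ = 1.1572 / 1.6060.
⟨p²⟩ = 0.72056.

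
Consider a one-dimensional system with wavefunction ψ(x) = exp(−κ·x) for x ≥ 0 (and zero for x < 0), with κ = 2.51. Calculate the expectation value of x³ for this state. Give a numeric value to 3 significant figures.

⟨x³⟩ = ∫ x³·|ψ|² dx / ∫|ψ|² dx (integrals over the domain).
Every integrand reduces to terms xʲ·e^(−2κx) on [0, ∞); use ∫₀^∞ xʲ·e^(−2κx) dx = j!/(2κ)^(j+1).
State is unnormalized: ∫|ψ|² dx = 0.19920, and ∫ψ*·x³·ψ dx = 0.0094479, so ⟨x³⟩ = 0.0094479 / 0.19920.
⟨x³⟩ = 0.047429.

0.0474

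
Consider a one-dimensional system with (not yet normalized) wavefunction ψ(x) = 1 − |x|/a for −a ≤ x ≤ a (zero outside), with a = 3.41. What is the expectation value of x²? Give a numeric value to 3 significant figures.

1.16

⟨x²⟩ = ∫ x²·|ψ|² dx / ∫|ψ|² dx (integrals over the domain).
ψ is even, so ∫ over [−a, a] = 2∫₀ᵃ with ψ = 1 − x/a there: ∫₀ᵃ (1 − x/a)² dx = a/3, ∫₀ᵃ x²(1 − x/a)² dx = a³/30, ∫₀ᵃ x⁴(1 − x/a)² dx = a⁵/105.
State is unnormalized: ∫|ψ|² dx = 2.2733, and ∫ψ*·x²·ψ dx = 2.6435, so ⟨x²⟩ = 2.6435 / 2.2733.
⟨x²⟩ = 1.1628.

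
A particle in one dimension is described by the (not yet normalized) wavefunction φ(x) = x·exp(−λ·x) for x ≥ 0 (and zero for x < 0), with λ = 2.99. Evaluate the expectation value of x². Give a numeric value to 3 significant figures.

0.336

⟨x²⟩ = ∫ x²·|φ|² dx / ∫|φ|² dx (integrals over the domain).
Every integrand reduces to terms xʲ·e^(−2λx) on [0, ∞); use ∫₀^∞ xʲ·e^(−2λx) dx = j!/(2λ)^(j+1).
State is unnormalized: ∫|φ|² dx = 0.0093525, and ∫φ*·x²·φ dx = 0.0031384, so ⟨x²⟩ = 0.0031384 / 0.0093525.
⟨x²⟩ = 0.33557.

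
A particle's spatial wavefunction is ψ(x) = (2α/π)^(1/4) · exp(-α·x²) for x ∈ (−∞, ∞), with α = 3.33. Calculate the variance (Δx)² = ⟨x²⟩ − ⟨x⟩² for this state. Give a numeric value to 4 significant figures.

0.07508

Compute ⟨x⟩ and ⟨x²⟩ separately, then (Δx)² = ⟨x²⟩ − ⟨x⟩².
Gaussian moments: ∫x^(2j)·e^(−2αx²) dx = (2j−1)!!/(4α)^j · √(π/(2α)), odd powers integrate to 0; here √(π/(2α)) = 0.68681.
⟨x⟩ = 0.0000 and ⟨x²⟩ = 0.075075.
(Δx)² = 0.075075 − (0.0000)² = 0.075075.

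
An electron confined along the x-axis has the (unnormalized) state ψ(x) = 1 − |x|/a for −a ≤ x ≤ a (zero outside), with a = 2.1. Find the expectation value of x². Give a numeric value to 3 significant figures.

⟨x²⟩ = ∫ x²·|ψ|² dx / ∫|ψ|² dx (integrals over the domain).
ψ is even, so ∫ over [−a, a] = 2∫₀ᵃ with ψ = 1 − x/a there: ∫₀ᵃ (1 − x/a)² dx = a/3, ∫₀ᵃ x²(1 − x/a)² dx = a³/30, ∫₀ᵃ x⁴(1 − x/a)² dx = a⁵/105.
State is unnormalized: ∫|ψ|² dx = 1.4000, and ∫ψ*·x²·ψ dx = 0.61740, so ⟨x²⟩ = 0.61740 / 1.4000.
⟨x²⟩ = 0.44100.

0.441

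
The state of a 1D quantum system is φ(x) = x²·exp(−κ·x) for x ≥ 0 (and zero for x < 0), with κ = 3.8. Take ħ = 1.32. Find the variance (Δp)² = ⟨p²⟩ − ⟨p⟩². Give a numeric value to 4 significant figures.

Compute ⟨p⟩ and ⟨p²⟩ separately; (Δp)² = ⟨p²⟩ − ⟨p⟩².
Differentiate x²·exp(−κ·x) with the product rule; every integrand then reduces to terms xʲ·e^(−2κx) on [0, ∞), with ∫₀^∞ xʲ·e^(−2κx) dx = j!/(2κ)^(j+1).
Normalization: ∫|φ|² dx = 0.00094655.
⟨p⟩ = 0.0000 and ⟨p²⟩ = 8.3868.
(Δp)² = 8.3868 − (0.0000)² = 8.3868.

8.387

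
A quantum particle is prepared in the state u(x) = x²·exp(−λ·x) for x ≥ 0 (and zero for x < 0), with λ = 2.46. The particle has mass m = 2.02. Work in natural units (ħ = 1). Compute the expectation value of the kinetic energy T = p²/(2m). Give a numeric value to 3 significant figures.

0.499

T = −(ħ²/2m) d²/dx², so ⟨T⟩ = −(ħ²/2m) ∫ u*·u'' dx / ∫|u|² dx; with m = 2.02.
Differentiate x²·exp(−λ·x) with the product rule; every integrand then reduces to terms xʲ·e^(−2λx) on [0, ∞), with ∫₀^∞ xʲ·e^(−2λx) dx = j!/(2λ)^(j+1).
State is unnormalized: ∫|u|² dx = 0.0083250, and ∫u*·(−ħ²/2m · u'') dx = 0.0041567, so ⟨T⟩ = 0.0041567 / 0.0083250.
⟨T⟩ = 0.49931.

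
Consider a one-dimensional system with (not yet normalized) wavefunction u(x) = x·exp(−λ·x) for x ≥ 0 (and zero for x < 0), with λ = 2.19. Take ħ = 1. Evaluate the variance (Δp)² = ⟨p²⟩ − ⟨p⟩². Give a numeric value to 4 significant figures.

4.796

Compute ⟨p⟩ and ⟨p²⟩ separately; (Δp)² = ⟨p²⟩ − ⟨p⟩².
Differentiate x·exp(−λ·x) with the product rule; every integrand then reduces to terms xʲ·e^(−2λx) on [0, ∞), with ∫₀^∞ xʲ·e^(−2λx) dx = j!/(2λ)^(j+1).
Normalization: ∫|u|² dx = 0.023802.
⟨p⟩ = 0.0000 and ⟨p²⟩ = 4.7961.
(Δp)² = 4.7961 − (0.0000)² = 4.7961.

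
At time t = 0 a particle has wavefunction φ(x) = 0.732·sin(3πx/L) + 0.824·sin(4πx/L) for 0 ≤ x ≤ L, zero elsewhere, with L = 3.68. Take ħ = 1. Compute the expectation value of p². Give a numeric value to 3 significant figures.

9.41

p² φ = −ħ² d²φ/dx²; ⟨p²⟩ = −ħ² ∫ φ*·φ'' dx / ∫|φ|² dx.
d²/dx² sin(jπx/L) = −(jπ/L)²·sin(jπx/L); on 0 ≤ x ≤ L, ∫sin²(jπx/L) dx = L/2 and ∫sin(jπx/L)·sin(lπx/L) dx = 0 for j ≠ l, so only diagonal terms survive in ∫|φ|² and ∫φ·φ″; ∫φ·φ′ dx = [φ²/2] between the walls = 0.
State is unnormalized: ∫|φ|² dx = 2.2352, and ∫φ*·(−ħ² φ'') dx = 21.035, so ⟨p²⟩ = 21.035 / 2.2352.
⟨p²⟩ = 9.4105.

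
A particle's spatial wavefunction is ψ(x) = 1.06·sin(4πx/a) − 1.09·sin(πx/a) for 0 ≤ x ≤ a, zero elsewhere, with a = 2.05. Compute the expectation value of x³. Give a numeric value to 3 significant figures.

⟨x³⟩ = ∫ x³·|ψ|² dx / ∫|ψ|² dx (integrals over the domain).
On 0 ≤ x ≤ a (j ≠ l): ∫sin²(jπx/a) dx = a/2, ∫sin(jπx/a)·sin(lπx/a) dx = 0; diagonal moments ∫x·sin²(jπx/a) dx = a²/4, ∫x²·sin²(jπx/a) dx = a³·(1/6 − 1/(4j²π²)); cross terms ∫x·sin(jπx/a)·sin(lπx/a) dx = 0 for j + l even and −4jla²/(π²(j² − l²)²) for j + l odd, ∫x²·sin(jπx/a)·sin(lπx/a) dx = (−1)^(j+l)·4jla³/(π²(j² − l²)²); higher powers the same way via product-to-sum and parts.
State is unnormalized: ∫|ψ|² dx = 2.3695, and ∫ψ*·x³·ψ dx = 4.6730, so ⟨x³⟩ = 4.6730 / 2.3695.
⟨x³⟩ = 1.9722.

1.97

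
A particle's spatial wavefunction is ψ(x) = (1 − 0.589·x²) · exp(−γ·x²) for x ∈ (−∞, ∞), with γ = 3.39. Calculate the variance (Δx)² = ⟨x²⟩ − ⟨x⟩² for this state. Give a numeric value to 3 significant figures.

Compute ⟨x⟩ and ⟨x²⟩ separately, then (Δx)² = ⟨x²⟩ − ⟨x⟩².
Expand each integrand as polynomial × e^(−2γx²) and use ∫x^(2j)·e^(−2γx²) dx = (2j−1)!!/(4γ)^j · √(π/(2γ)), odd powers → 0; here √(π/(2γ)) = 0.68071.
Normalization: ∫|ψ|² dx = 0.62542.
⟨x⟩ = 0.0000 and ⟨x²⟩ = 0.061618.
(Δx)² = 0.061618 − (0.0000)² = 0.061618.

0.0616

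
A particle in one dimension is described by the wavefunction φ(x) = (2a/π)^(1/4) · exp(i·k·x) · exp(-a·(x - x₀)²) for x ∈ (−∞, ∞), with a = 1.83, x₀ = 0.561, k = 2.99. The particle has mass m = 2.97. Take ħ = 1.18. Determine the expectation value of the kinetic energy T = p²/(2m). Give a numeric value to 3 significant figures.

T = −(ħ²/2m) d²/dx², so ⟨T⟩ = −(ħ²/2m) ∫ φ*·φ'' dx; with m = 2.97.
Gaussian moments (u = x − x₀): ∫u^(2j)·e^(−2au²) du = (2j−1)!!/(4a)^j · √(π/(2a)), odd powers integrate to 0; here √(π/(2a)) = 0.92648. Derivatives: φ′ = (ik − 2au)·φ, φ″ = ((ik − 2au)² − 2a)·φ; the odd-in-u pieces drop out.
⟨T⟩ = 2.5246.

2.52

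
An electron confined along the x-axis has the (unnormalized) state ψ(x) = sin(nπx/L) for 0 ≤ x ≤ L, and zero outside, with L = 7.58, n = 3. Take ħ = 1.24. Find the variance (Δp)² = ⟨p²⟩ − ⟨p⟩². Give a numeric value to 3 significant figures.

2.38

Compute ⟨p⟩ and ⟨p²⟩ separately; (Δp)² = ⟨p²⟩ − ⟨p⟩².
d/dx sin(nπx/L) = (nπ/L)·cos(nπx/L) and d²/dx² sin(nπx/L) = −(nπ/L)²·sin(nπx/L); on 0 ≤ x ≤ L, ∫sin²(nπx/L) dx = L/2 and ∫sin(nπx/L)·cos(nπx/L) dx = 0.
Normalization: ∫|ψ|² dx = 3.7900.
⟨p⟩ = 0.0000 and ⟨p²⟩ = 2.3771.
(Δp)² = 2.3771 − (0.0000)² = 2.3771.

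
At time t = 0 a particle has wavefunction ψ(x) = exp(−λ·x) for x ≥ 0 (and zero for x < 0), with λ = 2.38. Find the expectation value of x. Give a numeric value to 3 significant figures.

0.210

⟨x⟩ = ∫ x·|ψ|² dx / ∫|ψ|² dx (integrals over the domain).
Every integrand reduces to terms xʲ·e^(−2λx) on [0, ∞); use ∫₀^∞ xʲ·e^(−2λx) dx = j!/(2λ)^(j+1).
State is unnormalized: ∫|ψ|² dx = 0.21008, and ∫ψ*·x·ψ dx = 0.044135, so ⟨x⟩ = 0.044135 / 0.21008.
⟨x⟩ = 0.21008.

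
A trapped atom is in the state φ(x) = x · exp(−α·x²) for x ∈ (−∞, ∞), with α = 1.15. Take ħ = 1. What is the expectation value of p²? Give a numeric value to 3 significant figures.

p² φ = −ħ² d²φ/dx²; ⟨p²⟩ = −ħ² ∫ φ*·φ'' dx / ∫|φ|² dx.
Expand each integrand as polynomial × e^(−2αx²) and use ∫x^(2j)·e^(−2αx²) dx = (2j−1)!!/(4α)^j · √(π/(2α)), odd powers → 0; here √(π/(2α)) = 1.1687. Differentiate with the product rule, d/dx e^(−αx²) = −2αx·e^(−αx²).
State is unnormalized: ∫|φ|² dx = 0.25407, and ∫φ*·(−ħ² φ'') dx = 0.87654, so ⟨p²⟩ = 0.87654 / 0.25407.
⟨p²⟩ = 3.4500.

3.45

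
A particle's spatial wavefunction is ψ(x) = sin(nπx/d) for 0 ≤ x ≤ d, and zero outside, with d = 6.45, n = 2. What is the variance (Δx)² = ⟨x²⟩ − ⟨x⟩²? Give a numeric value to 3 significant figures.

2.94

Compute ⟨x⟩ and ⟨x²⟩ separately, then (Δx)² = ⟨x²⟩ − ⟨x⟩².
With sin²θ = (1 − cos2θ)/2 on 0 ≤ x ≤ d: ∫sin²(nπx/d) dx = d/2, ∫x·sin²(nπx/d) dx = d²/4, ∫x²·sin²(nπx/d) dx = d³·(1/6 − 1/(4n²π²)); higher powers xᵏ the same way, integrating xᵏ·cos(2nπx/d) by parts.
Normalization: ∫|ψ|² dx = 3.2250.
⟨x⟩ = 3.2250 and ⟨x²⟩ = 13.341.
(Δx)² = 13.341 − (3.2250)² = 2.9400.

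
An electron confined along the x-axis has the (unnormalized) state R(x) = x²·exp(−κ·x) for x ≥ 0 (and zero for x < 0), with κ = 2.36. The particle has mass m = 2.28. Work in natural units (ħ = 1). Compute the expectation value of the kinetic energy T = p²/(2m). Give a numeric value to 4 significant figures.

T = −(ħ²/2m) d²/dx², so ⟨T⟩ = −(ħ²/2m) ∫ R*·R'' dx / ∫|R|² dx; with m = 2.28.
Differentiate x²·exp(−κ·x) with the product rule; every integrand then reduces to terms xʲ·e^(−2κx) on [0, ∞), with ∫₀^∞ xʲ·e^(−2κx) dx = j!/(2κ)^(j+1).
State is unnormalized: ∫|R|² dx = 0.010245, and ∫R*·(−ħ²/2m · R'') dx = 0.0041710, so ⟨T⟩ = 0.0041710 / 0.010245.
⟨T⟩ = 0.40713.

0.4071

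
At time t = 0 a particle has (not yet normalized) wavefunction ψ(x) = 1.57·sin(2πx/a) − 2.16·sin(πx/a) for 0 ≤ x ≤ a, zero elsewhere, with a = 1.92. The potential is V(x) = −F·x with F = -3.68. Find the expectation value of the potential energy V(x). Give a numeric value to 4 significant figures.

⟨V⟩ = ∫ V(x)·|ψ|² dx / ∫|ψ|² dx.
On 0 ≤ x ≤ a (j ≠ l): ∫sin²(jπx/a) dx = a/2, ∫sin(jπx/a)·sin(lπx/a) dx = 0; diagonal moments ∫x·sin²(jπx/a) dx = a²/4, ∫x²·sin²(jπx/a) dx = a³·(1/6 − 1/(4j²π²)); cross terms ∫x·sin(jπx/a)·sin(lπx/a) dx = 0 for j + l even and −4jla²/(π²(j² − l²)²) for j + l odd, ∫x²·sin(jπx/a)·sin(lπx/a) dx = (−1)^(j+l)·4jla³/(π²(j² − l²)²); higher powers the same way via product-to-sum and parts.
State is unnormalized: ∫|ψ|² dx = 6.8453, and ∫ψ*·V(x)·ψ dx = 32.470, so ⟨V⟩ = 32.470 / 6.8453.
⟨V⟩ = 4.7434.

4.743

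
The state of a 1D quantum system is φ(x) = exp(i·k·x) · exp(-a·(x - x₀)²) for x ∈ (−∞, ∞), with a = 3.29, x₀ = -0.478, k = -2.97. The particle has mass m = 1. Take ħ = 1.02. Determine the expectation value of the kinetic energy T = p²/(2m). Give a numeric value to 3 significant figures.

6.30

T = −(ħ²/2m) d²/dx², so ⟨T⟩ = −(ħ²/2m) ∫ φ*·φ'' dx / ∫|φ|² dx; with m = 1.
Gaussian moments (u = x − x₀): ∫u^(2j)·e^(−2au²) du = (2j−1)!!/(4a)^j · √(π/(2a)), odd powers integrate to 0; here √(π/(2a)) = 0.69097. Derivatives: φ′ = (ik − 2au)·φ, φ″ = ((ik − 2au)² − 2a)·φ; the odd-in-u pieces drop out.
State is unnormalized: ∫|φ|² dx = 0.69097, and ∫φ*·(−ħ²/2m · φ'') dx = 4.3532, so ⟨T⟩ = 4.3532 / 0.69097.
⟨T⟩ = 6.3001.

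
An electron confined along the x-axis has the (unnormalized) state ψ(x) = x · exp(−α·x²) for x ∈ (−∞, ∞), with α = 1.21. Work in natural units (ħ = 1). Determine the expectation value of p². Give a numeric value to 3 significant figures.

3.63

p² ψ = −ħ² d²ψ/dx²; ⟨p²⟩ = −ħ² ∫ ψ*·ψ'' dx / ∫|ψ|² dx.
Expand each integrand as polynomial × e^(−2αx²) and use ∫x^(2j)·e^(−2αx²) dx = (2j−1)!!/(4α)^j · √(π/(2α)), odd powers → 0; here √(π/(2α)) = 1.1394. Differentiate with the product rule, d/dx e^(−αx²) = −2αx·e^(−αx²).
State is unnormalized: ∫|ψ|² dx = 0.23541, and ∫ψ*·(−ħ² ψ'') dx = 0.85453, so ⟨p²⟩ = 0.85453 / 0.23541.
⟨p²⟩ = 3.6300.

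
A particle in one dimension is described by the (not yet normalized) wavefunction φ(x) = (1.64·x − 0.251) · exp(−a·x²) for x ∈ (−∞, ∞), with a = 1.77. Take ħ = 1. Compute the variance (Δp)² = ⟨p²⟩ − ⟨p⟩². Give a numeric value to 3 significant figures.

Compute ⟨p⟩ and ⟨p²⟩ separately; (Δp)² = ⟨p²⟩ − ⟨p⟩².
Expand each integrand as polynomial × e^(−2ax²) and use ∫x^(2j)·e^(−2ax²) dx = (2j−1)!!/(4a)^j · √(π/(2a)), odd powers → 0; here √(π/(2a)) = 0.94205. Differentiate with the product rule, d/dx e^(−ax²) = −2ax·e^(−ax²).
Normalization: ∫|φ|² dx = 0.41722.
⟨p⟩ = 0.0000 and ⟨p²⟩ = 4.8064.
(Δp)² = 4.8064 − (0.0000)² = 4.8064.

4.81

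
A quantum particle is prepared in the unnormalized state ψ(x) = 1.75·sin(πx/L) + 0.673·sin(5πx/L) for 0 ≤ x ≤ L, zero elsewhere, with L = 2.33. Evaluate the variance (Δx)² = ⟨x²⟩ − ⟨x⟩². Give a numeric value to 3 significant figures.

0.237

Compute ⟨x⟩ and ⟨x²⟩ separately, then (Δx)² = ⟨x²⟩ − ⟨x⟩².
On 0 ≤ x ≤ L (j ≠ l): ∫sin²(jπx/L) dx = L/2, ∫sin(jπx/L)·sin(lπx/L) dx = 0; diagonal moments ∫x·sin²(jπx/L) dx = L²/4, ∫x²·sin²(jπx/L) dx = L³·(1/6 − 1/(4j²π²)); cross terms ∫x·sin(jπx/L)·sin(lπx/L) dx = 0 for j + l even and −4jlL²/(π²(j² − l²)²) for j + l odd, ∫x²·sin(jπx/L)·sin(lπx/L) dx = (−1)^(j+l)·4jlL³/(π²(j² − l²)²); higher powers the same way via product-to-sum and parts.
Normalization: ∫|ψ|² dx = 4.0955.
⟨x⟩ = 1.1650 and ⟨x²⟩ = 1.5942.
(Δx)² = 1.5942 − (1.1650)² = 0.23699.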